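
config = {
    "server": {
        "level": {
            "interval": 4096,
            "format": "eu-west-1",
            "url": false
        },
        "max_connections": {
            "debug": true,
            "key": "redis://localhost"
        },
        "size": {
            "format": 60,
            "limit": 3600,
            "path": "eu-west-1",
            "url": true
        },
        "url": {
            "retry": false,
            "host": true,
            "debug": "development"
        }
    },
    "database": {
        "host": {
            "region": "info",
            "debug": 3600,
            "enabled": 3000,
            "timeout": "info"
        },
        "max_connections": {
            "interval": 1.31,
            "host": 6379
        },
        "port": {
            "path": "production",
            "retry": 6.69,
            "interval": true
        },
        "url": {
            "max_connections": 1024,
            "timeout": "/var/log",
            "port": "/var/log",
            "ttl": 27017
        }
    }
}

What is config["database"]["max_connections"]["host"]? 6379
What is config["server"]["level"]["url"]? False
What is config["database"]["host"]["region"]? "info"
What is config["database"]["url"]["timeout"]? "/var/log"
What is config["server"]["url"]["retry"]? False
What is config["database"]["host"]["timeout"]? "info"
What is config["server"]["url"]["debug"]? "development"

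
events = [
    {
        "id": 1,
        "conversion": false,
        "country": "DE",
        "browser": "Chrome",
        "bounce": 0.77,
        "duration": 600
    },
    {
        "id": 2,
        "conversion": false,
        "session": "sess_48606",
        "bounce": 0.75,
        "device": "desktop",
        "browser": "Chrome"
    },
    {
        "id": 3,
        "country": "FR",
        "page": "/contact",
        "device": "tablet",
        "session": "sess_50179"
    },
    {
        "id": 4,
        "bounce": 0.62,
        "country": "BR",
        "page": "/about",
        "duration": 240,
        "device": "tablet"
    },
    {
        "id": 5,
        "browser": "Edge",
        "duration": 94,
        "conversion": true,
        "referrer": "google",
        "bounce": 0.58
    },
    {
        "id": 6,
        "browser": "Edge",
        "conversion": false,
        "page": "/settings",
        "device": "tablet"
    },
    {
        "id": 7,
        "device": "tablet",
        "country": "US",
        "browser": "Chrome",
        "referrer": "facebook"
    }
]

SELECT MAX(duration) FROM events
600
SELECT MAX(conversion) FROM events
True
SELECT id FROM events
[1, 2, 3, 4, 5, 6, 7]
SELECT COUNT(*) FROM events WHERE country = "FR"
1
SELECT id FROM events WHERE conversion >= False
[1, 2, 5, 6]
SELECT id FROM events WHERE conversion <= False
[1, 2, 6]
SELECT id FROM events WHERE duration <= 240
[4, 5]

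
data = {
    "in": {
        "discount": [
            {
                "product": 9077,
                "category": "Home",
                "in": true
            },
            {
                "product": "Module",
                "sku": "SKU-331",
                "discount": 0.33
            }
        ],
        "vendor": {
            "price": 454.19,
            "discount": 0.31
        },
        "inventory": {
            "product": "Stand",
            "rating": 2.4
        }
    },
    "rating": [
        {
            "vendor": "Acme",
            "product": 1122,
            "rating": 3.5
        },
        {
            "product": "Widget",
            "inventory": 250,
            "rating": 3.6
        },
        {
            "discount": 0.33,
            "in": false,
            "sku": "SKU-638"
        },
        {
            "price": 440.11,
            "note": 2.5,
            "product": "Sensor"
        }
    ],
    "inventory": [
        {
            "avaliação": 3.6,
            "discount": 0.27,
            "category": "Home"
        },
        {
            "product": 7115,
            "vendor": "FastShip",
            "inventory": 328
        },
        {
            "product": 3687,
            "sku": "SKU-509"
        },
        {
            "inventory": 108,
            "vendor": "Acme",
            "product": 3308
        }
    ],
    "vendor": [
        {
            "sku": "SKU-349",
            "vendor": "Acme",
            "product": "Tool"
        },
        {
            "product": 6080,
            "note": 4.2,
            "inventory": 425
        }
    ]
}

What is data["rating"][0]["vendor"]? "Acme"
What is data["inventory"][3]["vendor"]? "Acme"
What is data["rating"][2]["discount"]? 0.33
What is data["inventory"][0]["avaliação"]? 3.6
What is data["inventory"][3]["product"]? 3308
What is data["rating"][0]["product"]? 1122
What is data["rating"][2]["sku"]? "SKU-638"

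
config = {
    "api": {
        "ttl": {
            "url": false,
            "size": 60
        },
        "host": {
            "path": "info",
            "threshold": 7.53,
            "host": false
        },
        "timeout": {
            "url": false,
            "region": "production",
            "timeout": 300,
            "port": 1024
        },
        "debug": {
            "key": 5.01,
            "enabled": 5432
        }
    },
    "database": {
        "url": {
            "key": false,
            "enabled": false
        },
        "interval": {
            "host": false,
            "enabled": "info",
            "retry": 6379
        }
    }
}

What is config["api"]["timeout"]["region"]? "production"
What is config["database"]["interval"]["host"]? False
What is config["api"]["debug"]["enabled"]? 5432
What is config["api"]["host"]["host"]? False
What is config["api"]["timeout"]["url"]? False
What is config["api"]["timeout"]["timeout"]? 300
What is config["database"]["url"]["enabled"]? False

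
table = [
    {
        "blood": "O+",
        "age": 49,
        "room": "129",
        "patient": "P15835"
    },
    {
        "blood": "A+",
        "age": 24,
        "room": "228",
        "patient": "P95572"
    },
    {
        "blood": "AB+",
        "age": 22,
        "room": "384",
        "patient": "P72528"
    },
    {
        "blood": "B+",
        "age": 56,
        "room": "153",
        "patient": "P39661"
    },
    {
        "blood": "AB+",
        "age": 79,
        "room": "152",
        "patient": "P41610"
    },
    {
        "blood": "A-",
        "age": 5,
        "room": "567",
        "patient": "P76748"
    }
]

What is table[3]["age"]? 56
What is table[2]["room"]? "384"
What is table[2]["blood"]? "AB+"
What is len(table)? 6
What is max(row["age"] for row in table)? 79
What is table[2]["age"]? 22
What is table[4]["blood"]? "AB+"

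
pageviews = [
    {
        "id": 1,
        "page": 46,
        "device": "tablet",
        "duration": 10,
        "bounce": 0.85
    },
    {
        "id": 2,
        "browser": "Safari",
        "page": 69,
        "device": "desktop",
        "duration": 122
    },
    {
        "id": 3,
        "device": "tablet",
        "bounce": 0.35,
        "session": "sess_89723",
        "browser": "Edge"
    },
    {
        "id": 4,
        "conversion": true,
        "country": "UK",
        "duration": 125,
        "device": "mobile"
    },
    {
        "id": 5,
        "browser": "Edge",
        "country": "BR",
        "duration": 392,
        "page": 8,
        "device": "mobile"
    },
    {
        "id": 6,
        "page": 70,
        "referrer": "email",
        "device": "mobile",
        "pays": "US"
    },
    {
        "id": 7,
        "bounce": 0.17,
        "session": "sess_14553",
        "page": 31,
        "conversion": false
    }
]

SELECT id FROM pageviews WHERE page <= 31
[5, 7]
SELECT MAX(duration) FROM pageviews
392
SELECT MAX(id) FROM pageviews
7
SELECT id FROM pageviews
[1, 2, 3, 4, 5, 6, 7]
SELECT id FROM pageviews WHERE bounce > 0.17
[1, 3]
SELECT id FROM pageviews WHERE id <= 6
[1, 2, 3, 4, 5, 6]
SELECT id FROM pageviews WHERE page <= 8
[5]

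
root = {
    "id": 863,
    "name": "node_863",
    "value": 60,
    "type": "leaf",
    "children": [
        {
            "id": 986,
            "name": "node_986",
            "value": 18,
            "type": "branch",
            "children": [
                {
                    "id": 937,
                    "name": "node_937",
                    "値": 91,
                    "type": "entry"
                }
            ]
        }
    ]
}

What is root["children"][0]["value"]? 18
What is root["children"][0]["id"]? 986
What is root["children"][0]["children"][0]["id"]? 937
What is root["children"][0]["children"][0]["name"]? "node_937"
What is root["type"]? "leaf"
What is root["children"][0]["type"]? "branch"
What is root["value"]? 60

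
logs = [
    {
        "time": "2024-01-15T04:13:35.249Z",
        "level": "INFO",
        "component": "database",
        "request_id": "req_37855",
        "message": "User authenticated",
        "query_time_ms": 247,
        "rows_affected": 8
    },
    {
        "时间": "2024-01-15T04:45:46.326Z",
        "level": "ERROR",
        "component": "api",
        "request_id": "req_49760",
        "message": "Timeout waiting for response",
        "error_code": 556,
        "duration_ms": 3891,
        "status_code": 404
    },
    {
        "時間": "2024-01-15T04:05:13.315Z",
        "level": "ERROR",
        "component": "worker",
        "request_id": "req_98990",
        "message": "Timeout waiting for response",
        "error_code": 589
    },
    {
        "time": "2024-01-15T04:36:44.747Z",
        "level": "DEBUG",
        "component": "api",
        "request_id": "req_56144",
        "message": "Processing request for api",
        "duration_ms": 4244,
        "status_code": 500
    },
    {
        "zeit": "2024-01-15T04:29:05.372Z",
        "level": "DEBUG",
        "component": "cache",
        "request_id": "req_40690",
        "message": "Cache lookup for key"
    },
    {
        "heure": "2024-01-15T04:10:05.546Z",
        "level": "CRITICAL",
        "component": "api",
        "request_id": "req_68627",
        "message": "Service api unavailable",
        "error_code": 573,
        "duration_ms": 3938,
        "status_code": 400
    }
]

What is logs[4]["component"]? "cache"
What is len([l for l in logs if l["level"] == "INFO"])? 1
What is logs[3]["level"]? "DEBUG"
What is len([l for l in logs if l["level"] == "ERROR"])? 2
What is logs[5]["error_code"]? 573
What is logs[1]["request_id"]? "req_49760"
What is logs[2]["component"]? "worker"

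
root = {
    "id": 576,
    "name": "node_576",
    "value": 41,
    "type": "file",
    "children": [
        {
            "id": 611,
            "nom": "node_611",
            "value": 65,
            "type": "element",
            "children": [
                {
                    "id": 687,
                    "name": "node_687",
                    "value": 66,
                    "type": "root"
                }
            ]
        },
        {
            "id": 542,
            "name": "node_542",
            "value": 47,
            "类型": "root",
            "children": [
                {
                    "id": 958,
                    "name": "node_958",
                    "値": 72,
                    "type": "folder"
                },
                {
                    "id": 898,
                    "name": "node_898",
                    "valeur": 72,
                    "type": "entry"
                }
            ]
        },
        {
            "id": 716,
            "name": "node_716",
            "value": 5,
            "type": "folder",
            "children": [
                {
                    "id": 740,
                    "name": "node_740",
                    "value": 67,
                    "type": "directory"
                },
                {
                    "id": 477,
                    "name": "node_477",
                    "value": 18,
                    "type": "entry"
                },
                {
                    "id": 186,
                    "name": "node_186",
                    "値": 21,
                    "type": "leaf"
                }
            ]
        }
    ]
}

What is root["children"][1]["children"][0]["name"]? "node_958"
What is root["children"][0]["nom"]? "node_611"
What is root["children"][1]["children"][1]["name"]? "node_898"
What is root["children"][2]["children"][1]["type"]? "entry"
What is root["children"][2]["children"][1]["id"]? 477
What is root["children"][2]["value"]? 5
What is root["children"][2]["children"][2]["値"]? 21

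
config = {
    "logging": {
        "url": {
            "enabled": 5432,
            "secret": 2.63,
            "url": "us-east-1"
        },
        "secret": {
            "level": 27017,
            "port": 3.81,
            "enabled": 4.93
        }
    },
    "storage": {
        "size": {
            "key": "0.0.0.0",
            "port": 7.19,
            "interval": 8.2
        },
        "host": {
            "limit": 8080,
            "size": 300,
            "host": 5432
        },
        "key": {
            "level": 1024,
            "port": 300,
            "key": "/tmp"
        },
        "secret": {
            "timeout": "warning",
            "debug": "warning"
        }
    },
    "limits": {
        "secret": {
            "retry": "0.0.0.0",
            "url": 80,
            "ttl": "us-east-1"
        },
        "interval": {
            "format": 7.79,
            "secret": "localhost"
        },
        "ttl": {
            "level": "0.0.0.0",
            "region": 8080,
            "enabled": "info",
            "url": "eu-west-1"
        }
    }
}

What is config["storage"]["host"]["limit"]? 8080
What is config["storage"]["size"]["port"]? 7.19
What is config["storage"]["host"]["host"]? 5432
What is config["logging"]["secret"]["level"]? 27017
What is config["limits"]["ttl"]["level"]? "0.0.0.0"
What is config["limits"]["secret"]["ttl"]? "us-east-1"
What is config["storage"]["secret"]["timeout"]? "warning"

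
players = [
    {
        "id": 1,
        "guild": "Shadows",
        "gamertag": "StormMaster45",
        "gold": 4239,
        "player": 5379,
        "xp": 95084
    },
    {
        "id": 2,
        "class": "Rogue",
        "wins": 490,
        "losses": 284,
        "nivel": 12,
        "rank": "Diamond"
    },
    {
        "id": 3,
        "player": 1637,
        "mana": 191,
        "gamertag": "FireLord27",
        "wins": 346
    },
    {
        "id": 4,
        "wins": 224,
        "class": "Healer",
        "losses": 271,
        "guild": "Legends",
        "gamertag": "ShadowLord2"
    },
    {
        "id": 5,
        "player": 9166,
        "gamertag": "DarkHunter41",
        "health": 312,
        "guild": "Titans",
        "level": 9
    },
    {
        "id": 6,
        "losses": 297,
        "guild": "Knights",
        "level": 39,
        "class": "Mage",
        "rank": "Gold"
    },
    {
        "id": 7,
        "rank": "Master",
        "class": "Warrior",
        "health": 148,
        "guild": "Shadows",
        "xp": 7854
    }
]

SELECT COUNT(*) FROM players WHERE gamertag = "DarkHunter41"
1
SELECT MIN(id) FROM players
1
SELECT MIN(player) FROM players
1637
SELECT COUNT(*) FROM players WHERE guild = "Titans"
1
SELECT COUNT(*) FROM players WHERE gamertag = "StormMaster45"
1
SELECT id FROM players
[1, 2, 3, 4, 5, 6, 7]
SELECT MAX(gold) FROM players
4239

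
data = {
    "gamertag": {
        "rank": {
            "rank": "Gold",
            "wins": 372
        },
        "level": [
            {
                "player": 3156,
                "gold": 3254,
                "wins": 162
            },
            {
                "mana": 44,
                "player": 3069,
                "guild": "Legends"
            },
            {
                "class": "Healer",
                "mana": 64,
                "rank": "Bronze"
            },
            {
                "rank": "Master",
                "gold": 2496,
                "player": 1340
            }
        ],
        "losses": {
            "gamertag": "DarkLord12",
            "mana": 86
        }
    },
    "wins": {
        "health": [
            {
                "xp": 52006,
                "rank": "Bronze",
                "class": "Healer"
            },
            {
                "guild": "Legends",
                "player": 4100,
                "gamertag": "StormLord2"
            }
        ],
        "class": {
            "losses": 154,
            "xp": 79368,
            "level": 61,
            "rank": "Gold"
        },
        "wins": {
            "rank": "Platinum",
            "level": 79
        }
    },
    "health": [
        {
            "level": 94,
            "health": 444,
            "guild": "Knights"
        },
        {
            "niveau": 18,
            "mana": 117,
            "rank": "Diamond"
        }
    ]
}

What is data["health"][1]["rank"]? "Diamond"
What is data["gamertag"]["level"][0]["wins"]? 162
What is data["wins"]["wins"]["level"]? 79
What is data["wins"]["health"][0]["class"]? "Healer"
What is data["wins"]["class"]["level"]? 61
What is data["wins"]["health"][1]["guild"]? "Legends"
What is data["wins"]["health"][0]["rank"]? "Bronze"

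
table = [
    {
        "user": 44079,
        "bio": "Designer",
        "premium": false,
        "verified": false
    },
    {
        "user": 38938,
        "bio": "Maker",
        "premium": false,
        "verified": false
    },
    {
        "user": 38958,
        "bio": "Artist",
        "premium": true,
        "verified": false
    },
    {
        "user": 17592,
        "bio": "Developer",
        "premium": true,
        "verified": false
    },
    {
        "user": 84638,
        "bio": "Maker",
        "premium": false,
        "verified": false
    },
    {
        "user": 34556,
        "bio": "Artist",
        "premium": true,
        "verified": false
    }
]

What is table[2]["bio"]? "Artist"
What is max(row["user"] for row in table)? 84638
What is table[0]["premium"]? False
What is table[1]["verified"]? False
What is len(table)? 6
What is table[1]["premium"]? False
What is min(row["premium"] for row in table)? False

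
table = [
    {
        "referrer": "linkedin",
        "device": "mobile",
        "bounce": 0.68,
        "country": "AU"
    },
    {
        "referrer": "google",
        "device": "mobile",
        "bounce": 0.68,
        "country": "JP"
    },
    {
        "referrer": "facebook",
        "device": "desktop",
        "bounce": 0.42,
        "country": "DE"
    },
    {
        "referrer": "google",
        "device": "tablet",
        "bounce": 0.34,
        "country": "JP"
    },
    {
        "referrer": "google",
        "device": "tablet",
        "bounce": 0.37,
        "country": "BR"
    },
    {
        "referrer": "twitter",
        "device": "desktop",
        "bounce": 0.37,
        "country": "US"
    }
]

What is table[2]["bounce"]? 0.42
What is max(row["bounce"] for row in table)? 0.68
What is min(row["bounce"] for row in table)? 0.34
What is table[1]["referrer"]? "google"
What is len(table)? 6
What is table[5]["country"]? "US"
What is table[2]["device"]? "desktop"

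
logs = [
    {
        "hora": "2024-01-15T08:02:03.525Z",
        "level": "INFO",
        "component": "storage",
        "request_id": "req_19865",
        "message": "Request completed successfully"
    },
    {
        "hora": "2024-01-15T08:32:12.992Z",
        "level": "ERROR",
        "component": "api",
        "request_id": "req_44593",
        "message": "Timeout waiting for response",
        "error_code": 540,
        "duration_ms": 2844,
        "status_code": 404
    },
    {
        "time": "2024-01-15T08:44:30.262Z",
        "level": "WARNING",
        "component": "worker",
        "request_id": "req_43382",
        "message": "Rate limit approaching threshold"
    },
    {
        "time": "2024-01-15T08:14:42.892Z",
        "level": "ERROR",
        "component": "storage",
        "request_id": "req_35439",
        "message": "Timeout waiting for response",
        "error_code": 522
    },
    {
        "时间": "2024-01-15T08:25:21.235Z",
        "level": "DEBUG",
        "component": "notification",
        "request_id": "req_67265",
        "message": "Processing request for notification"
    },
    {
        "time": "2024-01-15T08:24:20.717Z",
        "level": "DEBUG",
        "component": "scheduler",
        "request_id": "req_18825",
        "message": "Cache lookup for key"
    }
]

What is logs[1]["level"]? "ERROR"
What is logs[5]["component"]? "scheduler"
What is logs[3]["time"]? "2024-01-15T08:14:42.892Z"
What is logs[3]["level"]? "ERROR"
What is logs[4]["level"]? "DEBUG"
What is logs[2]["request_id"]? "req_43382"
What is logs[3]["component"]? "storage"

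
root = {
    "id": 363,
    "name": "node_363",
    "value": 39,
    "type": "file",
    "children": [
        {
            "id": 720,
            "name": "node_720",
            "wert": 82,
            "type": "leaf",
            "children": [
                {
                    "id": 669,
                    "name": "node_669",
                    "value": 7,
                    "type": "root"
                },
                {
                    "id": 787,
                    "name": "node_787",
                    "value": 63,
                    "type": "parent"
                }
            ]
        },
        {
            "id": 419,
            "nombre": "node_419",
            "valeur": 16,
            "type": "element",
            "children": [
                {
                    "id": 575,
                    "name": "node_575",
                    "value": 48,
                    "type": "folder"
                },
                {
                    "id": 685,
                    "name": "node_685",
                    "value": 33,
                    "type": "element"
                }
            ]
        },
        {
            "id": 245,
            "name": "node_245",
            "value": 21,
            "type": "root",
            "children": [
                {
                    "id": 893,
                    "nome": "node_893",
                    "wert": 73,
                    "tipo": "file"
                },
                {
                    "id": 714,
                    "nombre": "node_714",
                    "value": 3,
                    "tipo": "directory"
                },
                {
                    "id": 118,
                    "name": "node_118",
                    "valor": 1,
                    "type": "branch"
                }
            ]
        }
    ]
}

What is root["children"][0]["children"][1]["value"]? 63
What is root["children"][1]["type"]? "element"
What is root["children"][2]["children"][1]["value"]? 3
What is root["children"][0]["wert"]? 82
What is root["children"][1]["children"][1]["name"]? "node_685"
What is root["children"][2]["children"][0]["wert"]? 73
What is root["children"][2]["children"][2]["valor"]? 1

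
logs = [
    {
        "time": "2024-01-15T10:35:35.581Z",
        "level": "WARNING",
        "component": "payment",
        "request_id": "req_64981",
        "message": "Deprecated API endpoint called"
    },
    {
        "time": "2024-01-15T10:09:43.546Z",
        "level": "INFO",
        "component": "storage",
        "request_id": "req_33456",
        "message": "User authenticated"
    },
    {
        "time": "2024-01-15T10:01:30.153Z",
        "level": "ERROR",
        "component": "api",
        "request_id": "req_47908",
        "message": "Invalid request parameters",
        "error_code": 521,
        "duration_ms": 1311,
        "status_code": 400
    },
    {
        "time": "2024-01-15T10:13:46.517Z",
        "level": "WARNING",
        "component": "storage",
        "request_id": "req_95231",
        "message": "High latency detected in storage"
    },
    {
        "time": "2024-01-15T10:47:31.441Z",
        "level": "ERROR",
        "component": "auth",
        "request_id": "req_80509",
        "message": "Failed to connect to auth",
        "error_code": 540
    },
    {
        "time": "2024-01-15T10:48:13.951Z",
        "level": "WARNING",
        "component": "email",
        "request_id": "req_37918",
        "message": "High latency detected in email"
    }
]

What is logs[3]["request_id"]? "req_95231"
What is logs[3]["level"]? "WARNING"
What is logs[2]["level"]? "ERROR"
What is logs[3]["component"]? "storage"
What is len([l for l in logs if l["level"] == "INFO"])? 1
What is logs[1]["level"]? "INFO"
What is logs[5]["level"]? "WARNING"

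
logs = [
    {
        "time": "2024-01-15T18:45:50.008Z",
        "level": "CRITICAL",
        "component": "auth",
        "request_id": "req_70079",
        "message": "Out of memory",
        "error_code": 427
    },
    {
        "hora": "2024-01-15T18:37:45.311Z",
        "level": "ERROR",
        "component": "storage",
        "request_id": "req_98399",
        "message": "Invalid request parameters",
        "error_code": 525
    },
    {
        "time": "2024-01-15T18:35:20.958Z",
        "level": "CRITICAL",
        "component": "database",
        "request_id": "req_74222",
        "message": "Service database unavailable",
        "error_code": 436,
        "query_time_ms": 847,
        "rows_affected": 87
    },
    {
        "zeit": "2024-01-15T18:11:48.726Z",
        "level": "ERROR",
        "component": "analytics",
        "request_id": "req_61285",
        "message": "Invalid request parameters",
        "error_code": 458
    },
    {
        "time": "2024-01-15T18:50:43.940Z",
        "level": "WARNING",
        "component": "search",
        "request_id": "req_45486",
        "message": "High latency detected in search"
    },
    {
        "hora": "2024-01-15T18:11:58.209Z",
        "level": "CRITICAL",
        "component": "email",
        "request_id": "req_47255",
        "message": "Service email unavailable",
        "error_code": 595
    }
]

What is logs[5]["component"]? "email"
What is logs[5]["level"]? "CRITICAL"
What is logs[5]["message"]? "Service email unavailable"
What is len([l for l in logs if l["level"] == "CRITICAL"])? 3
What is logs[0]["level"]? "CRITICAL"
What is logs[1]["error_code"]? 525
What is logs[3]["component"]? "analytics"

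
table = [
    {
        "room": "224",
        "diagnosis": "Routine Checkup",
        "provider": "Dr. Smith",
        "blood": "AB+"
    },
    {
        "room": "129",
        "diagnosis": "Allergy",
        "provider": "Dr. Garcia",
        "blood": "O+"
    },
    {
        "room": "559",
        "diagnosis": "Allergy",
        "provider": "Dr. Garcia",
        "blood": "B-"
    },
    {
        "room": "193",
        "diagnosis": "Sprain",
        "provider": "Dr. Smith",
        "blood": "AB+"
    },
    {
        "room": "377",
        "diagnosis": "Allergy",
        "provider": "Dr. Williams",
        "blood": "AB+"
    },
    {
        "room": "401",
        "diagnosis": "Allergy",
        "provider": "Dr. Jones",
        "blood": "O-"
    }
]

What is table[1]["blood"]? "O+"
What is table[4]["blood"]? "AB+"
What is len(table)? 6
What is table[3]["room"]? "193"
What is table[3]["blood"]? "AB+"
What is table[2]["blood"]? "B-"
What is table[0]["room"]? "224"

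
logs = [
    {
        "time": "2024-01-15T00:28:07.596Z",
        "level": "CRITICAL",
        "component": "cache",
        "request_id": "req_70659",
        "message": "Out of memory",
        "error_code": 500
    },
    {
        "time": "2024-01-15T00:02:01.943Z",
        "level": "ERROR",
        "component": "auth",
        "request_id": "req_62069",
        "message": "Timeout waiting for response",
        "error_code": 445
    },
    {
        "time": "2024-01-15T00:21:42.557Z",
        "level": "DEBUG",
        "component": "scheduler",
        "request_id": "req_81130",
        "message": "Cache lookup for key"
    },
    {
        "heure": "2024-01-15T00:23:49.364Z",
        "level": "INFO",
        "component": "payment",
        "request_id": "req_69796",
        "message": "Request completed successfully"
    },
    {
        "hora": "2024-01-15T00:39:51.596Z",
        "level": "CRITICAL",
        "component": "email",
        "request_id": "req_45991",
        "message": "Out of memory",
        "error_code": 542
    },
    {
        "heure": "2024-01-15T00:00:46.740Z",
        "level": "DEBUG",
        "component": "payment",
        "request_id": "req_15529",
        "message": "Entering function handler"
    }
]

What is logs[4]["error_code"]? 542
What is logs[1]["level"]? "ERROR"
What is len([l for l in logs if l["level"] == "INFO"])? 1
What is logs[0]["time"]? "2024-01-15T00:28:07.596Z"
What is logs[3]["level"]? "INFO"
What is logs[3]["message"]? "Request completed successfully"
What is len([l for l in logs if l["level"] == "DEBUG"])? 2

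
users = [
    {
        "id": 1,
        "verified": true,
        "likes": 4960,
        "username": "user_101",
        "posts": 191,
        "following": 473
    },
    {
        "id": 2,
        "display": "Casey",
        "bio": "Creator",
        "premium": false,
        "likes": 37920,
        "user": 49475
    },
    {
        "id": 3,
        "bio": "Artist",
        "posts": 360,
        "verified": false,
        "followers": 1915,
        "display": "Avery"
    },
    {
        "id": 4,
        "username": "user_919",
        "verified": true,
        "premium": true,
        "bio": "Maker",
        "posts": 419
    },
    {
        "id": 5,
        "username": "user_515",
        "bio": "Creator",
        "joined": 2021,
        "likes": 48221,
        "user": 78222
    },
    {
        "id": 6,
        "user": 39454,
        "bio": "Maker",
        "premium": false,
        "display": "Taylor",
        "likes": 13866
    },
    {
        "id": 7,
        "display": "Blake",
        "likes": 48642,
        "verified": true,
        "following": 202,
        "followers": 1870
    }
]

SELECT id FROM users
[1, 2, 3, 4, 5, 6, 7]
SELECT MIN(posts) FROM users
191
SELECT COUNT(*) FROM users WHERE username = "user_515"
1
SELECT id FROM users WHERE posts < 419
[1, 3]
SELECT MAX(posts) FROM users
419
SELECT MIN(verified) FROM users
False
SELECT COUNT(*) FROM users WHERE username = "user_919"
1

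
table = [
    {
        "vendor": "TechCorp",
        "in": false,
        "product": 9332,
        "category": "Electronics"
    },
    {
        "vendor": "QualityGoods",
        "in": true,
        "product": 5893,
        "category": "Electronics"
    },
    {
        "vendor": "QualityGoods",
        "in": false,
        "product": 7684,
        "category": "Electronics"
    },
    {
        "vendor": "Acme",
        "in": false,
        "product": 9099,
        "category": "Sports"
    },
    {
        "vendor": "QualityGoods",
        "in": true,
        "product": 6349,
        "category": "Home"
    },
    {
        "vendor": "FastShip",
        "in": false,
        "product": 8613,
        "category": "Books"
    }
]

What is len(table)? 6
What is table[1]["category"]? "Electronics"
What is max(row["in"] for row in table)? True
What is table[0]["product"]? 9332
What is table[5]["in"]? False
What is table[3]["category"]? "Sports"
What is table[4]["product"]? 6349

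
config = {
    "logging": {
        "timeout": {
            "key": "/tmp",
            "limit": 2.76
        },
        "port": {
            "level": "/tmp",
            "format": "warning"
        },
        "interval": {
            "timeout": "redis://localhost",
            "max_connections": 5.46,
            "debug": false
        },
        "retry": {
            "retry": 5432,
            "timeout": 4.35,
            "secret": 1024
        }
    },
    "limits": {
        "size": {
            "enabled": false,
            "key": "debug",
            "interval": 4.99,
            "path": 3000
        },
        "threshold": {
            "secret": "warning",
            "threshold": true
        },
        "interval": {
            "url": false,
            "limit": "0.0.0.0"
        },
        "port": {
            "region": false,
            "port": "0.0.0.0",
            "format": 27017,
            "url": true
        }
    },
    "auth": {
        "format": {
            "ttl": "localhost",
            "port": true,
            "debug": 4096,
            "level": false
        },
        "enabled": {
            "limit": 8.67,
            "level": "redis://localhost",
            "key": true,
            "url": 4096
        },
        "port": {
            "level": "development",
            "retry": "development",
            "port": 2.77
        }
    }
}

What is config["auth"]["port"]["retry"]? "development"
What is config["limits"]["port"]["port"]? "0.0.0.0"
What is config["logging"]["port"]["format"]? "warning"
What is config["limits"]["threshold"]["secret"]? "warning"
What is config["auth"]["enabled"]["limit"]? 8.67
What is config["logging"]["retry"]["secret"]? 1024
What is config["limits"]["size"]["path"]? 3000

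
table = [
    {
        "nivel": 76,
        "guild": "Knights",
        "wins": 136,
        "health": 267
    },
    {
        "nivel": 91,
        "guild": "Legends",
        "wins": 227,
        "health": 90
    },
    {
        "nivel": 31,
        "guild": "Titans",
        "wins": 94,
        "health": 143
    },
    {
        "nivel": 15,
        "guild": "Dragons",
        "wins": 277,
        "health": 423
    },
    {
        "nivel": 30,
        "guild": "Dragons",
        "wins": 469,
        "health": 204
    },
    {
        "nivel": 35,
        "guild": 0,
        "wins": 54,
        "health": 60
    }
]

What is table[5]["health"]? 60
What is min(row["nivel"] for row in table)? 15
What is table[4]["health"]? 204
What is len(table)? 6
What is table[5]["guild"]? 0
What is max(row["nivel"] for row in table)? 91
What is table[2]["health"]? 143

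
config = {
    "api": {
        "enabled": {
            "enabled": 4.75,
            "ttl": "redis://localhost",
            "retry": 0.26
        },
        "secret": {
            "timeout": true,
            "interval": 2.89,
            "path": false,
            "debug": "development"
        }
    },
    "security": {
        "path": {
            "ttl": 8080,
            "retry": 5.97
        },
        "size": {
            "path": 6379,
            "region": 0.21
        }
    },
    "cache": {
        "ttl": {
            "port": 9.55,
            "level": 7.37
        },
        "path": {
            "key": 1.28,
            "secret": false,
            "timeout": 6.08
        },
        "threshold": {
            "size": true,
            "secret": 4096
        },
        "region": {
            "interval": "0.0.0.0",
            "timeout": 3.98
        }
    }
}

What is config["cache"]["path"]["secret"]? False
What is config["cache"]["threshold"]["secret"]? 4096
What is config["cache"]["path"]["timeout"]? 6.08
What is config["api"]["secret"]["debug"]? "development"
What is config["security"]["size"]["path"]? 6379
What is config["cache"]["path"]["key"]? 1.28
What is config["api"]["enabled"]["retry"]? 0.26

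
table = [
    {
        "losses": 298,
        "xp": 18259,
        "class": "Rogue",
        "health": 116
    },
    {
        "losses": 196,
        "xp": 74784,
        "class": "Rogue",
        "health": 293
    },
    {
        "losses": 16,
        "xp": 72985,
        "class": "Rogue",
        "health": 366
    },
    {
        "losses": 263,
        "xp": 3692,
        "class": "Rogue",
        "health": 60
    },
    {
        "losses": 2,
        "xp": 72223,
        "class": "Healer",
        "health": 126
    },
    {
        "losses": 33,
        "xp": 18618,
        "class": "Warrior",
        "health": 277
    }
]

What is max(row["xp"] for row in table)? 74784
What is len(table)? 6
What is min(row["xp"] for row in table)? 3692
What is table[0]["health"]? 116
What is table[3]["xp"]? 3692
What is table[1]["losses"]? 196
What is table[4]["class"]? "Healer"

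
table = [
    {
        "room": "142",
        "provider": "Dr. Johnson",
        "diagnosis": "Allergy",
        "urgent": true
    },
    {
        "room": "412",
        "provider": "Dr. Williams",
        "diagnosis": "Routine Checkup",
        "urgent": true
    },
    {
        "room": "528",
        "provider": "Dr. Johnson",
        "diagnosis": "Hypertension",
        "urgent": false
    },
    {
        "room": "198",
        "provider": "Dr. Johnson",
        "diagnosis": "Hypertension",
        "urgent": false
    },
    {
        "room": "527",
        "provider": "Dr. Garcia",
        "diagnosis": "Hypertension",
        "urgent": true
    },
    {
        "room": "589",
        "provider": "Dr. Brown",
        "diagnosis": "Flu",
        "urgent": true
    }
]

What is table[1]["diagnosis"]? "Routine Checkup"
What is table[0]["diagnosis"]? "Allergy"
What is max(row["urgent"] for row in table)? True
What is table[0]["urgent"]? True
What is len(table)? 6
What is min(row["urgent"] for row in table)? False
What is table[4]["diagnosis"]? "Hypertension"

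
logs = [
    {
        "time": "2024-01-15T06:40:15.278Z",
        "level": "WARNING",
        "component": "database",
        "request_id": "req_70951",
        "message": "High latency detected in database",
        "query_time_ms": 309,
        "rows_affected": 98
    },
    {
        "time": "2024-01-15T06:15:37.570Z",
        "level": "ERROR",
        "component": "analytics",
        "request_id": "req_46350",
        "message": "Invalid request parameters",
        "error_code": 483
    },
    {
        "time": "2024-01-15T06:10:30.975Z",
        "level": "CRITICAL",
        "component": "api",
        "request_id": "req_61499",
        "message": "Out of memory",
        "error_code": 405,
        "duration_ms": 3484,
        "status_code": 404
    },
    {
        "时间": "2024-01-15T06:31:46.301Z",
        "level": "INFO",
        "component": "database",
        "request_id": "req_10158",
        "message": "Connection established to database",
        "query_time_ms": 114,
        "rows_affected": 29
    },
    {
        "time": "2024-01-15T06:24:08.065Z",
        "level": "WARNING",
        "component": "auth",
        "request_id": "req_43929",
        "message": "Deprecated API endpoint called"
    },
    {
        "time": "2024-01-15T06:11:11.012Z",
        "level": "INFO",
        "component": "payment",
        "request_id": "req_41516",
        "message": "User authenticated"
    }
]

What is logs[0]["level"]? "WARNING"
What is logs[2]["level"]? "CRITICAL"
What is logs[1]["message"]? "Invalid request parameters"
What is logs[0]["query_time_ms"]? 309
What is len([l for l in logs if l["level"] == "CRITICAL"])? 1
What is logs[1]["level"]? "ERROR"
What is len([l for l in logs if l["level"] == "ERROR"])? 1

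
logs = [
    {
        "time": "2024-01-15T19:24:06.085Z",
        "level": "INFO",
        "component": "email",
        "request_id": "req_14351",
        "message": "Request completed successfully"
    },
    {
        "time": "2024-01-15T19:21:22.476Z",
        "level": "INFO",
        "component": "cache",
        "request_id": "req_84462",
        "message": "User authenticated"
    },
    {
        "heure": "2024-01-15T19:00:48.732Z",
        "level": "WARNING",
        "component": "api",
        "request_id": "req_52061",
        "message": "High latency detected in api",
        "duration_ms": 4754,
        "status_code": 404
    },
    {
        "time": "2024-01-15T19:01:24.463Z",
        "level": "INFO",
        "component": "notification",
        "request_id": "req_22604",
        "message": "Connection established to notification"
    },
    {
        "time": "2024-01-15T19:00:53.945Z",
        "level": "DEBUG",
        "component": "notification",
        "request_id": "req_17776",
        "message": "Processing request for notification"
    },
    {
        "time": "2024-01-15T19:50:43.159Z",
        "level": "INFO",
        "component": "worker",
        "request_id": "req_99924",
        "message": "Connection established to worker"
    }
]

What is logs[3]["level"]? "INFO"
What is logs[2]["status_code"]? 404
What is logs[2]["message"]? "High latency detected in api"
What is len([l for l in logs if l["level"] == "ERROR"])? 0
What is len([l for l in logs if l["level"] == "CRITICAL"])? 0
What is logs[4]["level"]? "DEBUG"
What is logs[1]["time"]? "2024-01-15T19:21:22.476Z"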